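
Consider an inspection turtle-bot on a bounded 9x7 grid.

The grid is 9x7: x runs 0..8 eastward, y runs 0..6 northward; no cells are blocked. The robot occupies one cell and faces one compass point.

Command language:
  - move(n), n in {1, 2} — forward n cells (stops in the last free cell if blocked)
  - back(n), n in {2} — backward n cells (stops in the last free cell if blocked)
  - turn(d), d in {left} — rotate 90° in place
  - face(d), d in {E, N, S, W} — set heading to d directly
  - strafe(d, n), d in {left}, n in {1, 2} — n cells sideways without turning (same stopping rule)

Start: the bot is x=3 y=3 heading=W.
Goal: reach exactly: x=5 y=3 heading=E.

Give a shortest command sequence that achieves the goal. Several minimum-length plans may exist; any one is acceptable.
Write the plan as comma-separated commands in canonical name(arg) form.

t0: x=3 y=3 heading=W
step 1 (back(2)): x=5 y=3 heading=W
step 2 (face(E)): x=5 y=3 heading=E
shorter routes all fall short; 2 is best.

back(2), face(E)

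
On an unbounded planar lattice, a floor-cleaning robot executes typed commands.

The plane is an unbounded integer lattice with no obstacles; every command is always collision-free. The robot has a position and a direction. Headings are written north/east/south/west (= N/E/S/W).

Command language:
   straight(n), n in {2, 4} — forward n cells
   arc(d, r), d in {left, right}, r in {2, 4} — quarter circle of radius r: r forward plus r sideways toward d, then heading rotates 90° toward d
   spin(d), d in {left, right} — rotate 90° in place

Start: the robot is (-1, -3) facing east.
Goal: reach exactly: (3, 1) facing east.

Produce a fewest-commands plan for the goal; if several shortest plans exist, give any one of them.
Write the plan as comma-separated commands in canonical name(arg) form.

t0: (-1, -3) facing east
1. spin(left) → (-1, -3) facing north
2. arc(right, 4) → (3, 1) facing east
nothing shorter than 2 reaches the goal.

spin(left), arc(right, 4)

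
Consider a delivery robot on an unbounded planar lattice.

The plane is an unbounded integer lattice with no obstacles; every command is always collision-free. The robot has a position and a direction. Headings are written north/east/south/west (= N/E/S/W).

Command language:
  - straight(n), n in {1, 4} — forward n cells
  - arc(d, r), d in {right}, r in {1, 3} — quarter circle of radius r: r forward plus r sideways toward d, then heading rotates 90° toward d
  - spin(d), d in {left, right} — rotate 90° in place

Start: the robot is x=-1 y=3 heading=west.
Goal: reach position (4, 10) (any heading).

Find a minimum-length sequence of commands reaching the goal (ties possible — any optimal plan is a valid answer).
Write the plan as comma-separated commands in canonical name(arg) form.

arc(right, 1), arc(right, 3), spin(left), arc(right, 3)

from: x=-1 y=3 heading=west
[1] after arc(right, 1): x=-2 y=4 heading=north
[2] after arc(right, 3): x=1 y=7 heading=east
[3] after spin(left): x=1 y=7 heading=north
[4] after arc(right, 3): x=4 y=10 heading=east
no 3-step plan works, so 4 is optimal.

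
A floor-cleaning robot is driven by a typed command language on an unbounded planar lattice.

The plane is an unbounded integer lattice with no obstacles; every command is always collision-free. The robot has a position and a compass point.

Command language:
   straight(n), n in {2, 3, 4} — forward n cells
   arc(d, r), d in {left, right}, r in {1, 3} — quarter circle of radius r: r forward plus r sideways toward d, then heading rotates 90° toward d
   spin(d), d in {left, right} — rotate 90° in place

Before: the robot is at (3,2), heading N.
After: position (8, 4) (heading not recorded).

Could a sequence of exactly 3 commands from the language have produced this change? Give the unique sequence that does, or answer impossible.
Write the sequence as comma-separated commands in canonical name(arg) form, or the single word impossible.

key: running arc(left, 1) before arc(right, 1) would end elsewhere — order is forced
from: at (3,2), heading N
1. arc(right, 1) → at (4,3), heading E
2. straight(3) → at (7,3), heading E
3. arc(left, 1) → at (8,4), heading N
no rival 3-sequence matches.

arc(right, 1), straight(3), arc(left, 1)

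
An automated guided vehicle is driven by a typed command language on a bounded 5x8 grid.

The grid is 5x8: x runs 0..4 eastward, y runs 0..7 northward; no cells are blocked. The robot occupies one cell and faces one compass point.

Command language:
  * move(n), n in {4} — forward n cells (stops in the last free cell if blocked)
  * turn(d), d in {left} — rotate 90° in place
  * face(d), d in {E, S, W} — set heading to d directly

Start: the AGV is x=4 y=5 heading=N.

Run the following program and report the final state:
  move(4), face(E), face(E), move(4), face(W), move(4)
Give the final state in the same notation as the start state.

from: x=4 y=5 heading=N
step 1 (move(4)): x=4 y=7 heading=N
step 2 (face(E)): x=4 y=7 heading=E
step 3 (face(E)): x=4 y=7 heading=E
step 4 (move(4)): x=4 y=7 heading=E
step 5 (face(W)): x=4 y=7 heading=W
step 6 (move(4)): x=0 y=7 heading=W

x=0 y=7 heading=W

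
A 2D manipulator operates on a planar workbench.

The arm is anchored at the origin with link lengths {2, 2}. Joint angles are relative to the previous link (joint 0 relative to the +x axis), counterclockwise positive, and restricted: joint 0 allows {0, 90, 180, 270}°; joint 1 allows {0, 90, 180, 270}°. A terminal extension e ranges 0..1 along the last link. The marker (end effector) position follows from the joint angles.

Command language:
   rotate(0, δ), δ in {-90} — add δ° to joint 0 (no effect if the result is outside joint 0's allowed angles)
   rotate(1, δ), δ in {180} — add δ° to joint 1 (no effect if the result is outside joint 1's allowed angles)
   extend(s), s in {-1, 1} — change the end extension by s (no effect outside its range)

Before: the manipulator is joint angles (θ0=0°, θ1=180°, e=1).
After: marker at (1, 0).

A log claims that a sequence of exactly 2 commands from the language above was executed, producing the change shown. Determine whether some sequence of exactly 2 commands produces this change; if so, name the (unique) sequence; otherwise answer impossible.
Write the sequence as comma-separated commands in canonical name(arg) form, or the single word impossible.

rotate(0, -90), rotate(0, -90)

from: joint angles (θ0=0°, θ1=180°, e=1)
step 1 (rotate(0, -90)): joint angles (θ0=270°, θ1=180°, e=1)
step 2 (rotate(0, -90)): joint angles (θ0=180°, θ1=180°, e=1)
uniquely the one of 16 2-step routes that fits.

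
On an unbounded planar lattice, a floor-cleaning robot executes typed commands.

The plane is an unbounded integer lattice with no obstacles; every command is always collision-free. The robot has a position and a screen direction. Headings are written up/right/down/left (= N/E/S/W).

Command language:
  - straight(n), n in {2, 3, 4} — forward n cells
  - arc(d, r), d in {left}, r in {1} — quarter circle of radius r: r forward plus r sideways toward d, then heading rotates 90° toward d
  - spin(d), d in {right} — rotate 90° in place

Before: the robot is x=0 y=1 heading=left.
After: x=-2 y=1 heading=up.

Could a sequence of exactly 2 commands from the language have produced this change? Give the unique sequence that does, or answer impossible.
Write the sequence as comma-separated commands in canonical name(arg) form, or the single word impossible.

straight(2), spin(right)

key: order matters: swapping straight(2) and spin(right) lands elsewhere
from: x=0 y=1 heading=left
1. straight(2) → x=-2 y=1 heading=left
2. spin(right) → x=-2 y=1 heading=up
all 25 alternatives checked — unique.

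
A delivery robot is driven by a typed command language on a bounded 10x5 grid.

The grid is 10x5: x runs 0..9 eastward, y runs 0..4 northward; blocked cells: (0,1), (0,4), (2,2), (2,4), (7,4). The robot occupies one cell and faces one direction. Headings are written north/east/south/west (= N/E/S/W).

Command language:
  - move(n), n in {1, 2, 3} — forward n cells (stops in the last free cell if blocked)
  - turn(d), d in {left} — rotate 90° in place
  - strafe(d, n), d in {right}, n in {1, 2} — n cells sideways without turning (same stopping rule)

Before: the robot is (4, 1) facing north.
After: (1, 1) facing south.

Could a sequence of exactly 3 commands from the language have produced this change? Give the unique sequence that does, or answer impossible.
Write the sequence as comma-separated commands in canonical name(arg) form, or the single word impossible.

key: position moved to (1,1) AND the heading swung to S — translation plus rotation needed
initial: (4, 1) facing north
1. turn(left) → (4, 1) facing west
2. move(3) → (1, 1) facing west
3. turn(left) → (1, 1) facing south
no rival 3-sequence matches.

turn(left), move(3), turn(left)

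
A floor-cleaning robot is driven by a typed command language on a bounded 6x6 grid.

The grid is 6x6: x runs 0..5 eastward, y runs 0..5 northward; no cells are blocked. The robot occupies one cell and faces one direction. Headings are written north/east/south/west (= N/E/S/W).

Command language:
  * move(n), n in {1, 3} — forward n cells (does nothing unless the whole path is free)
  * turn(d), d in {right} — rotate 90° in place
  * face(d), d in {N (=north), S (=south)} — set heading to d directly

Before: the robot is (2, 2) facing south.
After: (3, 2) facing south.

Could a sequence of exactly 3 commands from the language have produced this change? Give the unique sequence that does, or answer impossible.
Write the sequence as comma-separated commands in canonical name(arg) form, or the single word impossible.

no 3-step route produces this change.

impossible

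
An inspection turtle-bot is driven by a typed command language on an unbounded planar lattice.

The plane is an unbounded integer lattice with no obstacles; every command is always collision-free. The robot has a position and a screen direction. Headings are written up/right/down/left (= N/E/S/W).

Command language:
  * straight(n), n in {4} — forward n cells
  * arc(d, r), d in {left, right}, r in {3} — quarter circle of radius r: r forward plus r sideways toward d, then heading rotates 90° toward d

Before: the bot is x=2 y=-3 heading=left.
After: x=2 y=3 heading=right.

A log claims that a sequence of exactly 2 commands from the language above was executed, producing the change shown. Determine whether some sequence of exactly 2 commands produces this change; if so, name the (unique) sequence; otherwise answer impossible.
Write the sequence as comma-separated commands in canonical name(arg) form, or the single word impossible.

arc(right, 3), arc(right, 3)

key: cell and facing (now E) both changed — the 2 commands mix motion and turning
from: x=2 y=-3 heading=left
step 1 (arc(right, 3)): x=-1 y=0 heading=up
step 2 (arc(right, 3)): x=2 y=3 heading=right
all 9 alternatives checked — unique.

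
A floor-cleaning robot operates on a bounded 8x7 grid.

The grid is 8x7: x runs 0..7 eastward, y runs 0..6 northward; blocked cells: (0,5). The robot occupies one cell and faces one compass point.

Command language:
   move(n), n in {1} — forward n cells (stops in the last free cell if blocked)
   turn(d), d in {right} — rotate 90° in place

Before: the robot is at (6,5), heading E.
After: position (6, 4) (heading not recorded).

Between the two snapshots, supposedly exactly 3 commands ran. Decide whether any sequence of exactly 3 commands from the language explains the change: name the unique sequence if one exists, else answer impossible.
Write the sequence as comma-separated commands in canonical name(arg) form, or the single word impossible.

start: at (6,5), heading E
t=1 turn(right) ⇒ at (6,5), heading S
t=2 move(1) ⇒ at (6,4), heading S
t=3 turn(right) ⇒ at (6,4), heading W
uniquely the one of 8 3-step routes that fits.

turn(right), move(1), turn(right)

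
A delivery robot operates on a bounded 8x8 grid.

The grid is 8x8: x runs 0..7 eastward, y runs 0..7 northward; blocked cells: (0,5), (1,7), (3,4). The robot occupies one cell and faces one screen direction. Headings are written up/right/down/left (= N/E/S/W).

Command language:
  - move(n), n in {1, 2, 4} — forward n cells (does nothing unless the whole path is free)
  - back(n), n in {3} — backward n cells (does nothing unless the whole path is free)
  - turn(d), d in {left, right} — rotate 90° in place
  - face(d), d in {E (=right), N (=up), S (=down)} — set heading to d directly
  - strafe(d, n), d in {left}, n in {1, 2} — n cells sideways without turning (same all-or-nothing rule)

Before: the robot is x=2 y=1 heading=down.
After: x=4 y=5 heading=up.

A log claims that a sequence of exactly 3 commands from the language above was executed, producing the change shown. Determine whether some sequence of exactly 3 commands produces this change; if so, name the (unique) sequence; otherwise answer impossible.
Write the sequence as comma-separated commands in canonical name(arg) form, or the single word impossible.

strafe(left, 2), face(N), move(4)

key: cell and facing (now N) both changed — the 3 commands mix motion and turning
t0: x=2 y=1 heading=down
t=1 strafe(left, 2) ⇒ x=4 y=1 heading=down
t=2 face(N) ⇒ x=4 y=1 heading=up
t=3 move(4) ⇒ x=4 y=5 heading=up
all 1331 alternatives checked — unique.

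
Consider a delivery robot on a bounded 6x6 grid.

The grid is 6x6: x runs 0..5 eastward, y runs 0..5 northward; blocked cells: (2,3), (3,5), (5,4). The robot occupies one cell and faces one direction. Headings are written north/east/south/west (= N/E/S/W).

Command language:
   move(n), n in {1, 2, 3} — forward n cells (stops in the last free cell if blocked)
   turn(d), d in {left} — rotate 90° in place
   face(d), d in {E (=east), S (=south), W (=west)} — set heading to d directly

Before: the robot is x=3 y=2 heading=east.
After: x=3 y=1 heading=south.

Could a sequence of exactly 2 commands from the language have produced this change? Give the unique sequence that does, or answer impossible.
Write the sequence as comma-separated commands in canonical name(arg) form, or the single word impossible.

key: position moved to (3,1) AND the heading swung to S — translation plus rotation needed
t0: x=3 y=2 heading=east
step 1 (face(S)): x=3 y=2 heading=south
step 2 (move(1)): x=3 y=1 heading=south
all 49 alternatives checked — unique.

face(S), move(1)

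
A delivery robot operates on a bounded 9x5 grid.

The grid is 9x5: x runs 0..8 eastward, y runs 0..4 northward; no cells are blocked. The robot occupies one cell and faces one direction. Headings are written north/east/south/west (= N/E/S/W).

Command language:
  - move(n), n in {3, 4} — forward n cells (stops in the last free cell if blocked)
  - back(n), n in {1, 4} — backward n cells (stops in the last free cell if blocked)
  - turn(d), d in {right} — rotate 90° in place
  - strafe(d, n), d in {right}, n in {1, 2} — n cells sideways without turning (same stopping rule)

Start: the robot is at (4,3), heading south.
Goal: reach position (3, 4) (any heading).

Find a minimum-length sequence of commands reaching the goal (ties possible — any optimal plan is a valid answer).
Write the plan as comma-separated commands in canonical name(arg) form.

back(4), strafe(right, 1)

initial: at (4,3), heading south
[1] after back(4): at (4,4), heading south
[2] after strafe(right, 1): at (3,4), heading south
shorter routes all fall short; 2 is best.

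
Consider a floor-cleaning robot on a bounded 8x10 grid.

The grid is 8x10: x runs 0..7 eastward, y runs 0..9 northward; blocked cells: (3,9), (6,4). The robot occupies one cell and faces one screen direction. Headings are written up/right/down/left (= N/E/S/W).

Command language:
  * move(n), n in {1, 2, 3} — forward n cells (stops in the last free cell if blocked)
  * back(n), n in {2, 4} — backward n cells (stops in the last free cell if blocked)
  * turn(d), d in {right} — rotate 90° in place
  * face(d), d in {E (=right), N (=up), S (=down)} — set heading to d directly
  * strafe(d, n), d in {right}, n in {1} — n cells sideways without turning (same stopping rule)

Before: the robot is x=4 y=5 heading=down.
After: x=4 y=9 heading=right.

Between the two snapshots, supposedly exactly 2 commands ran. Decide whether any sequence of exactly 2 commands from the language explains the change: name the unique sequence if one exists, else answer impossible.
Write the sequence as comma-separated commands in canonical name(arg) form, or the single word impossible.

back(4), face(E)

key: order matters: swapping back(4) and face(E) lands elsewhere
start: x=4 y=5 heading=down
[1] after back(4): x=4 y=9 heading=down
[2] after face(E): x=4 y=9 heading=right
all 100 alternatives checked — unique.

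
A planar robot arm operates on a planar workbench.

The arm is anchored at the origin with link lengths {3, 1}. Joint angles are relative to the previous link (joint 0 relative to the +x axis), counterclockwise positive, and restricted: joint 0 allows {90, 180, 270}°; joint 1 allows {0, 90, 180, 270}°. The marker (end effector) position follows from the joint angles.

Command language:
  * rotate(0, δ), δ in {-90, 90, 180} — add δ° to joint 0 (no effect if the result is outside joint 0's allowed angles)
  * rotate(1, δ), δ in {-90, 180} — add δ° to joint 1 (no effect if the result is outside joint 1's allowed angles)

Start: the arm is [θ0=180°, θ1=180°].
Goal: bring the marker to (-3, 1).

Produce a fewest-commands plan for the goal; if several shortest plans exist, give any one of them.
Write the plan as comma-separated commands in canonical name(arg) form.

rotate(1, 180), rotate(1, -90)

begin: [θ0=180°, θ1=180°]
t=1 rotate(1, 180) ⇒ [θ0=180°, θ1=0°]
t=2 rotate(1, -90) ⇒ [θ0=180°, θ1=270°]
nothing shorter than 2 reaches the goal.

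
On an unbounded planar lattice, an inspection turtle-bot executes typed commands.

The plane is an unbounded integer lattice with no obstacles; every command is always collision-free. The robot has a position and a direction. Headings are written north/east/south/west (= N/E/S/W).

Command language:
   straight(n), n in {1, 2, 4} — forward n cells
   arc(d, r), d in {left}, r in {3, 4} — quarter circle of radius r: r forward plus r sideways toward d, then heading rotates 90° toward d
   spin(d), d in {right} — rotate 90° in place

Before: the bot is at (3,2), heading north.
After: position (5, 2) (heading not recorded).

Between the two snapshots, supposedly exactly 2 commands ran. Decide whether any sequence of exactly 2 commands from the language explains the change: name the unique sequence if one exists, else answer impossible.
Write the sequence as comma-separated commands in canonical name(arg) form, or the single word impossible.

key: running straight(2) before spin(right) would end elsewhere — order is forced
begin: at (3,2), heading north
1. spin(right) → at (3,2), heading east
2. straight(2) → at (5,2), heading east
no other 2-command option fits: unique.

spin(right), straight(2)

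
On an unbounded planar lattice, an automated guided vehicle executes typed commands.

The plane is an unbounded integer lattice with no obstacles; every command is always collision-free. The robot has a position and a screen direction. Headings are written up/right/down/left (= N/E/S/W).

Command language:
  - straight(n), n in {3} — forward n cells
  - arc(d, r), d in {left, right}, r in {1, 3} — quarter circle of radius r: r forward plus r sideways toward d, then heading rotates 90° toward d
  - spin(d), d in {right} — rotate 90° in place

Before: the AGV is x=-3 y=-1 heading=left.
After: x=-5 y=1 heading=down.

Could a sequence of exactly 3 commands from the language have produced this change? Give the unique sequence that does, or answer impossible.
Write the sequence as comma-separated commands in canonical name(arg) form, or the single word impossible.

key: running arc(right, 1) before arc(right, 3) would end elsewhere — order is forced
begin: x=-3 y=-1 heading=left
[1] after arc(right, 3): x=-6 y=2 heading=up
[2] after spin(right): x=-6 y=2 heading=right
[3] after arc(right, 1): x=-5 y=1 heading=down
all 216 alternatives checked — unique.

arc(right, 3), spin(right), arc(right, 1)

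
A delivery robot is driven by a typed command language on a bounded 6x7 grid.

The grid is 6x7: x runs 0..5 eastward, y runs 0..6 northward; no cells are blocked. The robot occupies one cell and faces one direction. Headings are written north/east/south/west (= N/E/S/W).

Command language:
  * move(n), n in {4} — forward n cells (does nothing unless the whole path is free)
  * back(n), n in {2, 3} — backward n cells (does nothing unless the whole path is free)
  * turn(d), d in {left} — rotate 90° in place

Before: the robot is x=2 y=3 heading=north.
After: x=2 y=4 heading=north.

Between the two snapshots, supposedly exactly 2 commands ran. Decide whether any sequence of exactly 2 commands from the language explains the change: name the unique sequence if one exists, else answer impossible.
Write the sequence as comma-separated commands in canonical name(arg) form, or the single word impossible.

back(3), move(4)

key: order matters: swapping back(3) and move(4) lands elsewhere
start: x=2 y=3 heading=north
1. back(3) → x=2 y=0 heading=north
2. move(4) → x=2 y=4 heading=north
all 16 alternatives checked — unique.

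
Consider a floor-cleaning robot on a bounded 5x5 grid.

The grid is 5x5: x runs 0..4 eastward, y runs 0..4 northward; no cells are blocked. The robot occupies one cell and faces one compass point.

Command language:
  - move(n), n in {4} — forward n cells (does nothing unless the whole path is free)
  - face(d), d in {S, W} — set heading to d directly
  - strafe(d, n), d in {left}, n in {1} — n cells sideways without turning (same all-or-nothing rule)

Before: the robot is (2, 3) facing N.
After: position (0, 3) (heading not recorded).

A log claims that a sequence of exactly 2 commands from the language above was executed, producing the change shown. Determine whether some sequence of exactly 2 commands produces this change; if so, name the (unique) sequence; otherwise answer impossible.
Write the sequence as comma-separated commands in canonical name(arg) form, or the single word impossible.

from: (2, 3) facing N
1. strafe(left, 1) → (1, 3) facing N
2. strafe(left, 1) → (0, 3) facing N
uniquely the one of 16 2-step routes that fits.

strafe(left, 1), strafe(left, 1)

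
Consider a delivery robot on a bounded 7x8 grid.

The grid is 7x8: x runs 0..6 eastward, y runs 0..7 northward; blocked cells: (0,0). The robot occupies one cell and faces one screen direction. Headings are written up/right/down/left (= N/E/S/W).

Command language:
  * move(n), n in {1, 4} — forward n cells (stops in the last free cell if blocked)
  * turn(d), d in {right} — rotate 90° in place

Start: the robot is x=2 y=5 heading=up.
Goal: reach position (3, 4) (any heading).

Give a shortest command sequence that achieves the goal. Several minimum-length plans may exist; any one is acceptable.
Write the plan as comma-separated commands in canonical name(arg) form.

turn(right), move(1), turn(right), move(1)

initial: x=2 y=5 heading=up
[1] after turn(right): x=2 y=5 heading=right
[2] after move(1): x=3 y=5 heading=right
[3] after turn(right): x=3 y=5 heading=down
[4] after move(1): x=3 y=4 heading=down
nothing shorter than 4 reaches the goal.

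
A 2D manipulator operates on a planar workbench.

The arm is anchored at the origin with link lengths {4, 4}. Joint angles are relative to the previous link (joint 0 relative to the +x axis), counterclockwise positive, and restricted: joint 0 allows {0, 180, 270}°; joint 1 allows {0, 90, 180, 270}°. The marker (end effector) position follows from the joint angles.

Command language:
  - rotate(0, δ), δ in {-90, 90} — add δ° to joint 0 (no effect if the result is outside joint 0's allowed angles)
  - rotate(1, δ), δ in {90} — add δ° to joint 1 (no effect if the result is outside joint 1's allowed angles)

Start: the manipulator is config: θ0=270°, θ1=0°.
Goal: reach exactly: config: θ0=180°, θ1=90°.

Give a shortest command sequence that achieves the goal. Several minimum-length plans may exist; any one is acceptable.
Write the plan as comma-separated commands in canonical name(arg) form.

rotate(0, -90), rotate(1, 90)

start: config: θ0=270°, θ1=0°
[1] after rotate(0, -90): config: θ0=180°, θ1=0°
[2] after rotate(1, 90): config: θ0=180°, θ1=90°
minimal: 2 command(s), checked below 2.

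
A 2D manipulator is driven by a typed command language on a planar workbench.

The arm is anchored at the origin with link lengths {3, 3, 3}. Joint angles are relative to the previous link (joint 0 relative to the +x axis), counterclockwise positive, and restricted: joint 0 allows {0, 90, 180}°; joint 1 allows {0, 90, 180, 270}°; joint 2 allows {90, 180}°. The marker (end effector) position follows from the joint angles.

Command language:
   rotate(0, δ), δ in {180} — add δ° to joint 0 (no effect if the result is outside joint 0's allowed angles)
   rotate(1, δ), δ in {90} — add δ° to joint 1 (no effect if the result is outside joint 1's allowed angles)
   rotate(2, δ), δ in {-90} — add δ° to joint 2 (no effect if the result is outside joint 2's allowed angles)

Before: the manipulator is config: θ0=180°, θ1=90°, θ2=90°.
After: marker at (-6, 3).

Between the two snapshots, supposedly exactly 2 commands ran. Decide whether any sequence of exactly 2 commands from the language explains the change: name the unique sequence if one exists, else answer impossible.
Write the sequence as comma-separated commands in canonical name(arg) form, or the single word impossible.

t0: config: θ0=180°, θ1=90°, θ2=90°
1. rotate(1, 90) → config: θ0=180°, θ1=180°, θ2=90°
2. rotate(1, 90) → config: θ0=180°, θ1=270°, θ2=90°
no other 2-command option fits: unique.

rotate(1, 90), rotate(1, 90)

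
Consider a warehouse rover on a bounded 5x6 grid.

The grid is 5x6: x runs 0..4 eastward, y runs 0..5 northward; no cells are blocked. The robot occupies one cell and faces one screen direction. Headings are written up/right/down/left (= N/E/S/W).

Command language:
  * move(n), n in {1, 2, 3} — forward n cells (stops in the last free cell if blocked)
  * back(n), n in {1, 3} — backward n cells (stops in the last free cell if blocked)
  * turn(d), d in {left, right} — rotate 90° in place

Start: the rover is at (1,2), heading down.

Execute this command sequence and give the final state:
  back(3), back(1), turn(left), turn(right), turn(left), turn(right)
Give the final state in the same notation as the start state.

at (1,5), heading down

start: at (1,2), heading down
1. back(3) → at (1,5), heading down
2. back(1) → at (1,5), heading down
3. turn(left) → at (1,5), heading right
4. turn(right) → at (1,5), heading down
5. turn(left) → at (1,5), heading right
6. turn(right) → at (1,5), heading down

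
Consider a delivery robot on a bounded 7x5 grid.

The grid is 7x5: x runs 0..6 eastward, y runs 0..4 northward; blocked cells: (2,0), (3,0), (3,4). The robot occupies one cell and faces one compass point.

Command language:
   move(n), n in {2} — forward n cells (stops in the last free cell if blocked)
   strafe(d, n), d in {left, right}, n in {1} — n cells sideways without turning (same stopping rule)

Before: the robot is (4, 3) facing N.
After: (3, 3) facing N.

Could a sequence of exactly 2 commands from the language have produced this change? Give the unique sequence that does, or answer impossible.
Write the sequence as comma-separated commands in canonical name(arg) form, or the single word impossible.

key: move(2) is stopped early by the blocked cell at (3,4)
t0: (4, 3) facing N
step 1 (strafe(left, 1)): (3, 3) facing N
step 2 (move(2)): (3, 3) facing N
no rival 2-sequence matches.

strafe(left, 1), move(2)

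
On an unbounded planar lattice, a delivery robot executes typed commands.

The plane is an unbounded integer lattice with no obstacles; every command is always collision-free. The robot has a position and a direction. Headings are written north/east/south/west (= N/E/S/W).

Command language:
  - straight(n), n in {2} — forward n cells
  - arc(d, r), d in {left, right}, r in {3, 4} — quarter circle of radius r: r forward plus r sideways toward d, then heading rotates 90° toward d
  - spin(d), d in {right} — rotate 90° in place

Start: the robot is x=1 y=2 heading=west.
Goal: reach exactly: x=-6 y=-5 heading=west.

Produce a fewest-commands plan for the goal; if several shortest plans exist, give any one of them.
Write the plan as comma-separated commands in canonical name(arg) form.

arc(left, 3), arc(right, 4)

from: x=1 y=2 heading=west
t=1 arc(left, 3) ⇒ x=-2 y=-1 heading=south
t=2 arc(right, 4) ⇒ x=-6 y=-5 heading=west
shorter routes all fall short; 2 is best.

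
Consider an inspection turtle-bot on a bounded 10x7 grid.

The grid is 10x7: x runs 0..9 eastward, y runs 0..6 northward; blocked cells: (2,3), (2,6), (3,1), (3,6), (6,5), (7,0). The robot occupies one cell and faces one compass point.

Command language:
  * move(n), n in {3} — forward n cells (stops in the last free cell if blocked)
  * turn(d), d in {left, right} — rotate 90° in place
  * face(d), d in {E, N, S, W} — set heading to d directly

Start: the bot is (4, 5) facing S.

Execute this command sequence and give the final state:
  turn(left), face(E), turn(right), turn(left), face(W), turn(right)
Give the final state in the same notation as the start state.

(4, 5) facing N

start: (4, 5) facing S
[1] after turn(left): (4, 5) facing E
[2] after face(E): (4, 5) facing E
[3] after turn(right): (4, 5) facing S
[4] after turn(left): (4, 5) facing E
[5] after face(W): (4, 5) facing W
[6] after turn(right): (4, 5) facing N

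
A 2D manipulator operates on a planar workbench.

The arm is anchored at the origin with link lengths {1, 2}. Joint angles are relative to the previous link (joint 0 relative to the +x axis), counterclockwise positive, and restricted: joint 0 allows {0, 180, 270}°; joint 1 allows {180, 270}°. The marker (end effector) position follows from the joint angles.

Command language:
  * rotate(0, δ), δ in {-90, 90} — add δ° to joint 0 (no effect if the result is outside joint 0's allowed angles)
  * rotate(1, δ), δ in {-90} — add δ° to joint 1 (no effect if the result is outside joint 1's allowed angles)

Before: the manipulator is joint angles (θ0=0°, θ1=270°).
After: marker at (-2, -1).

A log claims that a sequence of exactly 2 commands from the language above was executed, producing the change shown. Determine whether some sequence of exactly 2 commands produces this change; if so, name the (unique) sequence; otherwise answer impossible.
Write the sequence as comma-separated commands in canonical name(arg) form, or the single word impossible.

key: running rotate(0, -90) before rotate(0, 90) would end elsewhere — order is forced
initial: joint angles (θ0=0°, θ1=270°)
step 1 (rotate(0, 90)): joint angles (θ0=0°, θ1=270°)
step 2 (rotate(0, -90)): joint angles (θ0=270°, θ1=270°)
no other 2-command option fits: unique.

rotate(0, 90), rotate(0, -90)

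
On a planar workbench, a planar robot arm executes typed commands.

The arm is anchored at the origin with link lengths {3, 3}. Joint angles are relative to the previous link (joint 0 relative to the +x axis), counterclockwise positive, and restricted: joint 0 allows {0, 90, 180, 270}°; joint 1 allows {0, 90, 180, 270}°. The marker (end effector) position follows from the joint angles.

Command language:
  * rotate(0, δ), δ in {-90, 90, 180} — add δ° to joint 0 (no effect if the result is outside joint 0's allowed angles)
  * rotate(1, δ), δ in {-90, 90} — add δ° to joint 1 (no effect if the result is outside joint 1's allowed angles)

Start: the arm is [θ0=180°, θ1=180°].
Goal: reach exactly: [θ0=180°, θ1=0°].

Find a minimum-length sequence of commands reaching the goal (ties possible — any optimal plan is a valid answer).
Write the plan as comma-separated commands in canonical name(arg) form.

t0: [θ0=180°, θ1=180°]
step 1 (rotate(1, -90)): [θ0=180°, θ1=90°]
step 2 (rotate(1, -90)): [θ0=180°, θ1=0°]
shorter routes all fall short; 2 is best.

rotate(1, -90), rotate(1, -90)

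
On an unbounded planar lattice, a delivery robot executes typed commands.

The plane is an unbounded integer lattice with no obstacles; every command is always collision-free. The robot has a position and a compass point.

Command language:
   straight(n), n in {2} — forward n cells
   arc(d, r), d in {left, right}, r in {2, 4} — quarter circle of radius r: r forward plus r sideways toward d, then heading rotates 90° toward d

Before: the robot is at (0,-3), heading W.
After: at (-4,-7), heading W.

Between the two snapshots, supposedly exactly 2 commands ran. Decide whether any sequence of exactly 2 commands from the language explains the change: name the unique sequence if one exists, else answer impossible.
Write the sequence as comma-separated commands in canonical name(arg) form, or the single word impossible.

key: running arc(right, 2) before arc(left, 2) would end elsewhere — order is forced
from: at (0,-3), heading W
1. arc(left, 2) → at (-2,-5), heading S
2. arc(right, 2) → at (-4,-7), heading W
no other 2-command option fits: unique.

arc(left, 2), arc(right, 2)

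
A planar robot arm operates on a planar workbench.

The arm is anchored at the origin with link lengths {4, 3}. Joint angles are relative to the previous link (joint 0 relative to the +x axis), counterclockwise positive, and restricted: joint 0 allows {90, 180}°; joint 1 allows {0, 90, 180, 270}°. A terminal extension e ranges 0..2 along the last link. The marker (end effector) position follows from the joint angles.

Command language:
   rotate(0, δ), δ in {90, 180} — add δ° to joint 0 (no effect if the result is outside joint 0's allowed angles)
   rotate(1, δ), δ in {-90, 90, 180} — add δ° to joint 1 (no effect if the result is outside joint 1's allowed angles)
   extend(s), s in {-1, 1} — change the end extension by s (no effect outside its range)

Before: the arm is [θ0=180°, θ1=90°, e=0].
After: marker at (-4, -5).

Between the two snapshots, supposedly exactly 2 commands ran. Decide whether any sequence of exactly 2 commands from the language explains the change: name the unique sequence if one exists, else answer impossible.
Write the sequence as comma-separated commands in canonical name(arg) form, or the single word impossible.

extend(1), extend(1)

begin: [θ0=180°, θ1=90°, e=0]
t=1 extend(1) ⇒ [θ0=180°, θ1=90°, e=1]
t=2 extend(1) ⇒ [θ0=180°, θ1=90°, e=2]
all 49 alternatives checked — unique.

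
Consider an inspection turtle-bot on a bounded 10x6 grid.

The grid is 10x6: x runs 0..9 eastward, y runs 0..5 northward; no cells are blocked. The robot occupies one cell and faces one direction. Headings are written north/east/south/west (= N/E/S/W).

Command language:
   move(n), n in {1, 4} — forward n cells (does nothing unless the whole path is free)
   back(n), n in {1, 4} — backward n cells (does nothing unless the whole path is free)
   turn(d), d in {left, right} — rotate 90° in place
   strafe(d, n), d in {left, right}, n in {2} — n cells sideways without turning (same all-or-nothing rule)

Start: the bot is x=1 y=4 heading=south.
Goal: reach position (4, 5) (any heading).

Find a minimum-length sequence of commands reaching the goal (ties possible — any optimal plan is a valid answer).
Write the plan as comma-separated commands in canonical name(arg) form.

strafe(left, 2), back(1), turn(right), back(1)

start: x=1 y=4 heading=south
1. strafe(left, 2) → x=3 y=4 heading=south
2. back(1) → x=3 y=5 heading=south
3. turn(right) → x=3 y=5 heading=west
4. back(1) → x=4 y=5 heading=west
no 3-step plan works, so 4 is optimal.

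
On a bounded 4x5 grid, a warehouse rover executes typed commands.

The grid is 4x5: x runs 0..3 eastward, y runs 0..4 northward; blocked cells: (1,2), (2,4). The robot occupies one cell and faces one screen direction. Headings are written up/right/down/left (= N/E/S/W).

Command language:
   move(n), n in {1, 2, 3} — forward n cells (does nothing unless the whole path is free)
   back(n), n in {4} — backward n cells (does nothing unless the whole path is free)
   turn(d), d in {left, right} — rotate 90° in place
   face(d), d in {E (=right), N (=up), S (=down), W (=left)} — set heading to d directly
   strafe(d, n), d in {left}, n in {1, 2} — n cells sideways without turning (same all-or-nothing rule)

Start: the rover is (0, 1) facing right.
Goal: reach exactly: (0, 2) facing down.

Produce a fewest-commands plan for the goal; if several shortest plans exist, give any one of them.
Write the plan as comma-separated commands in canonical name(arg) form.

strafe(left, 1), turn(right)

start: (0, 1) facing right
t=1 strafe(left, 1) ⇒ (0, 2) facing right
t=2 turn(right) ⇒ (0, 2) facing down
shorter routes all fall short; 2 is best.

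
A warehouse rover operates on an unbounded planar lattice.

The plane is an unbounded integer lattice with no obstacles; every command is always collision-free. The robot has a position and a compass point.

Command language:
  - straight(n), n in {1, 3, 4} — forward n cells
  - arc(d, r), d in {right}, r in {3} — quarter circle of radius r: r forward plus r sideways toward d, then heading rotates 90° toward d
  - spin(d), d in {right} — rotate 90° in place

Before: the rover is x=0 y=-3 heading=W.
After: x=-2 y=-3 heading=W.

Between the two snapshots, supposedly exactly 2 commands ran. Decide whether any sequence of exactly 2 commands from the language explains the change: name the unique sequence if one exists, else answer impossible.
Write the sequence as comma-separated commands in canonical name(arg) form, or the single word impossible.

straight(1), straight(1)

key: still facing W at the end — nothing in the sequence rotates
start: x=0 y=-3 heading=W
1. straight(1) → x=-1 y=-3 heading=W
2. straight(1) → x=-2 y=-3 heading=W
all 25 alternatives checked — unique.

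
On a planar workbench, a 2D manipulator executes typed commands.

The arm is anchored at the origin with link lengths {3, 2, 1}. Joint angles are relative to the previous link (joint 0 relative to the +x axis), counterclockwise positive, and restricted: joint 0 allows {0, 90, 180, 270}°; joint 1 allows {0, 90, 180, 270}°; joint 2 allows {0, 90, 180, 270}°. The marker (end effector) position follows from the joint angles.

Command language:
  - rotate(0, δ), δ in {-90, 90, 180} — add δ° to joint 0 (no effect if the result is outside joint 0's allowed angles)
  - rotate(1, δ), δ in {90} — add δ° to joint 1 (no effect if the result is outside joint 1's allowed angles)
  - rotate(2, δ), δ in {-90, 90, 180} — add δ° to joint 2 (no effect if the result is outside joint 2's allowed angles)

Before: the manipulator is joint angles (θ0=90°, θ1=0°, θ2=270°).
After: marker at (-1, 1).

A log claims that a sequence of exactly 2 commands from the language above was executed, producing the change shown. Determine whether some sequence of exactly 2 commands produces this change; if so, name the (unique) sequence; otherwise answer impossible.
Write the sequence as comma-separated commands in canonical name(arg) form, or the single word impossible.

rotate(1, 90), rotate(1, 90)

initial: joint angles (θ0=90°, θ1=0°, θ2=270°)
step 1 (rotate(1, 90)): joint angles (θ0=90°, θ1=90°, θ2=270°)
step 2 (rotate(1, 90)): joint angles (θ0=90°, θ1=180°, θ2=270°)
all 49 alternatives checked — unique.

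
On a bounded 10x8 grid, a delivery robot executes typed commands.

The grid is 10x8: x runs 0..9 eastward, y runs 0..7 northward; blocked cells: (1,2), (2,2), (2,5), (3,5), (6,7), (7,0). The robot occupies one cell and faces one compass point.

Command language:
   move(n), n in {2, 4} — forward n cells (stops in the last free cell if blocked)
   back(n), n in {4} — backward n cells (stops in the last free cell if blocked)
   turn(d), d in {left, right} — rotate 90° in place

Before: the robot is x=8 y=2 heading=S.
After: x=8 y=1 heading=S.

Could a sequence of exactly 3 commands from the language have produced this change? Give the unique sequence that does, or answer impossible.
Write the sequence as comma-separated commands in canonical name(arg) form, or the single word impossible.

impossible

no 3-step route produces this change.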